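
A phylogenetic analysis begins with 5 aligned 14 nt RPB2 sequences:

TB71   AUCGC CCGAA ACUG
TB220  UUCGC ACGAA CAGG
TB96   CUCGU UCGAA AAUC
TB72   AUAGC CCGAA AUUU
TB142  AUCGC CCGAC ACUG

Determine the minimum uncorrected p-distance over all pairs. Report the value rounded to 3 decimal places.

0.071

Pairwise Hamming distances:
  TB71 vs TB220: 5
  TB71 vs TB96: 5
  TB71 vs TB72: 3
  TB71 vs TB142: 1
  TB220 vs TB96: 6
  TB220 vs TB72: 7
  TB220 vs TB142: 6
  TB96 vs TB72: 6
  TB96 vs TB142: 6
  TB72 vs TB142: 4
The smallest is 1 mismatch, between TB71 and TB142; p = 1/14 = 0.071.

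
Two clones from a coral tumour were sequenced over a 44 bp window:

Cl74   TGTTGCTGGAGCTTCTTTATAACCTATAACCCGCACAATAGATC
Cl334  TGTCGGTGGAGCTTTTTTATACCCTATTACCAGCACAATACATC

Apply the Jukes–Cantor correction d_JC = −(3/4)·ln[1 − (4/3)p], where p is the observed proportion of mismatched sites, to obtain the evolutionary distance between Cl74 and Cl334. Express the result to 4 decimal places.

0.1788

Differing sites — 4:T/C; 6:C/G; 15:C/T; 22:A/C; 28:A/T; 32:C/A; 41:G/C.
p = 7/44 = 0.159091.
d = −0.75 · ln(1 − (4/3)·0.159091) = −0.75 · ln(0.787879) = −0.75 · (-0.238411) = 0.1788.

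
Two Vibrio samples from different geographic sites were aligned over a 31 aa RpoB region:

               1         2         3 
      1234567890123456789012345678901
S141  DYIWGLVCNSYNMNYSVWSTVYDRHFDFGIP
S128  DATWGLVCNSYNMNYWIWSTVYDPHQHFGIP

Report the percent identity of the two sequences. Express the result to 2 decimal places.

The sequences differ at positions 2 (Y/A), 3 (I/T), 16 (S/W), 17 (V/I), 24 (R/P), 26 (F/Q), 27 (D/H).
24 of the 31 sites match, so the percent identity is 24/31 × 100 = 77.42%.

77.42%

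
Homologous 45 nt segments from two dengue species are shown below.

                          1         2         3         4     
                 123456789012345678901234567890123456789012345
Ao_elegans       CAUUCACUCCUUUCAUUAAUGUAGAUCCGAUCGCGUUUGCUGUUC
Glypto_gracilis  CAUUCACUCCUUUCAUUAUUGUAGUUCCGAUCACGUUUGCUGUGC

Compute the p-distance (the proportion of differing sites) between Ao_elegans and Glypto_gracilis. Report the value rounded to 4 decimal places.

0.0889

The sequences differ at positions 19 (A/U), 25 (A/U), 33 (G/A), 44 (U/G).
There are 4 differences over 45 sites, so p = 4/45 = 0.0889.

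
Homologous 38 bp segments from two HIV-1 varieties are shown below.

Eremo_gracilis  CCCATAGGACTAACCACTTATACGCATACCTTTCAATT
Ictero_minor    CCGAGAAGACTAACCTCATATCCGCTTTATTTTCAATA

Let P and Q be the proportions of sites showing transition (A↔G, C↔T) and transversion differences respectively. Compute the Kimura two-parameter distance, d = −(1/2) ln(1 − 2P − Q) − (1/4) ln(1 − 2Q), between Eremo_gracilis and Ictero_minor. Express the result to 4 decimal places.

0.3698

Differing sites — 3:C/G (Tv); 5:T/G (Tv); 7:G/A (Ti); 16:A/T (Tv); 18:T/A (Tv); 22:A/C (Tv); 26:A/T (Tv); 28:A/T (Tv); 29:C/A (Tv); 30:C/T (Ti); 38:T/A (Tv).
Of the 11 differences, 2 transitions and 9 transversions over 38 sites: P = 2/38 = 0.052632, Q = 9/38 = 0.236842.
d = −0.5·ln(0.657894) − 0.25·ln(0.526316) = −0.5·(-0.418711) − 0.25·(-0.641853) = 0.3698.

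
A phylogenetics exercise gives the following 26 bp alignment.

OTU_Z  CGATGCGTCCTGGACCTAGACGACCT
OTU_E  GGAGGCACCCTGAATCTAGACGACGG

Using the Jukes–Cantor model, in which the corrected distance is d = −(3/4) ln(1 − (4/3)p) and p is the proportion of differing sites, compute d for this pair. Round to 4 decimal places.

0.3961

Differing sites — 1:C/G; 4:T/G; 7:G/A; 8:T/C; 13:G/A; 15:C/T; 25:C/G; 26:T/G.
p = 8/26 = 0.307692.
d = −0.75 · ln(1 − (4/3)·0.307692) = −0.75 · ln(0.589744) = −0.75 · (-0.528067) = 0.3961.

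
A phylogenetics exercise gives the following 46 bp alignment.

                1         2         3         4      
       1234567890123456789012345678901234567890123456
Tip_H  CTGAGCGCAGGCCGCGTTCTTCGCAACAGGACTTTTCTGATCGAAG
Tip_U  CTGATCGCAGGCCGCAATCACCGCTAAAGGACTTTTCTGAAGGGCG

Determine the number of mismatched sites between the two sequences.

11

The sequences differ at positions 5 (G/T), 16 (G/A), 17 (T/A), 20 (T/A), 21 (T/C), 25 (A/T), 27 (C/A), 41 (T/A), 42 (C/G), 44 (A/G), 45 (A/C).
That gives 11 mismatches out of 46 aligned sites, so the Hamming distance is 11.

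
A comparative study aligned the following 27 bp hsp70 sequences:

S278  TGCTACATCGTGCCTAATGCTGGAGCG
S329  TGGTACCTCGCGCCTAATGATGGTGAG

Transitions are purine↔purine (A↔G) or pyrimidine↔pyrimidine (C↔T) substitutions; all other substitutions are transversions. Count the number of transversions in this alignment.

5

Differing sites — 3:C/G (Tv); 7:A/C (Tv); 11:T/C (Ti); 20:C/A (Tv); 24:A/T (Tv); 26:C/A (Tv).
Of the 6 differences, 1 transition and 5 transversions, so the answer is 5.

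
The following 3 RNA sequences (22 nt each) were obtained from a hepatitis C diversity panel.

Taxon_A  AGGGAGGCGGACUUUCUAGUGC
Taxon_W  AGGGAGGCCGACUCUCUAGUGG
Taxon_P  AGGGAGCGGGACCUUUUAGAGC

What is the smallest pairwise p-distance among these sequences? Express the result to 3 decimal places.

0.136

Pairwise Hamming distances:
  Taxon_A vs Taxon_W: 3
  Taxon_A vs Taxon_P: 5
  Taxon_W vs Taxon_P: 8
The smallest is 3 mismatches, between Taxon_A and Taxon_W; p = 3/22 = 0.136.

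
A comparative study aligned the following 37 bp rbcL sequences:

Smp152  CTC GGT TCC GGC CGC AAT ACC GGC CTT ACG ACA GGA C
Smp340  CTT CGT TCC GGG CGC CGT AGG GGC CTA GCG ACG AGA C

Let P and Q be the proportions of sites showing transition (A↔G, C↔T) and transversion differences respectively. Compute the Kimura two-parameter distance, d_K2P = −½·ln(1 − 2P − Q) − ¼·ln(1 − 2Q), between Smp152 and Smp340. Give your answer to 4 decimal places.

0.3812

Mismatches occur at site 3 (C↔T, transition), site 4 (G↔C, transversion), site 12 (C↔G, transversion), site 16 (A↔C, transversion), site 17 (A↔G, transition), site 20 (C↔G, transversion), site 21 (C↔G, transversion), site 27 (T↔A, transversion), site 28 (A↔G, transition), site 33 (A↔G, transition), site 34 (G↔A, transition).
Of the 11 differences, 5 transitions and 6 transversions over 37 sites: P = 5/37 = 0.135135, Q = 6/37 = 0.162162.
d = −0.5·ln(0.567568) − 0.25·ln(0.675676) = −0.5·(-0.566395) − 0.25·(-0.392042) = 0.3812.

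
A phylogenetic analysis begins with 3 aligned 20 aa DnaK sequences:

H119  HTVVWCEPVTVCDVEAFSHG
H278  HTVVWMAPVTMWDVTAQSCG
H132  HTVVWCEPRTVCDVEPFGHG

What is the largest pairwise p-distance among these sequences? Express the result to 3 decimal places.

0.500

Pairwise Hamming distances:
  H119 vs H278: 7
  H119 vs H132: 3
  H278 vs H132: 10
The largest is 10 mismatches, between H278 and H132; p = 10/20 = 0.500.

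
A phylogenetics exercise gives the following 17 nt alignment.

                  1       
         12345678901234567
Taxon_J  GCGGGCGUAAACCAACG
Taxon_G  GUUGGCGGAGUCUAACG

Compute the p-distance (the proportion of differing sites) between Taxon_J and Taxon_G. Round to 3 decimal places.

0.353

The sequences differ at positions 2 (C/U), 3 (G/U), 8 (U/G), 10 (A/G), 11 (A/U), 13 (C/U).
There are 6 differences over 17 sites, so p = 6/17 = 0.353.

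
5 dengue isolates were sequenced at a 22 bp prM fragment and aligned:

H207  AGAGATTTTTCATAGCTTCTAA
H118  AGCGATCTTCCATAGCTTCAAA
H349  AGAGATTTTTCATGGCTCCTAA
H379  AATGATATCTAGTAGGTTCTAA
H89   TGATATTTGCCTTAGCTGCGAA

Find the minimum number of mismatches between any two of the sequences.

Pairwise Hamming distances:
  H207 vs H118: 4
  H207 vs H349: 2
  H207 vs H379: 7
  H207 vs H89: 7
  H118 vs H349: 6
  H118 vs H379: 9
  H118 vs H89: 8
  H349 vs H379: 9
  H349 vs H89: 8
  H379 vs H89: 12
The smallest is 2, between H207 and H349.

2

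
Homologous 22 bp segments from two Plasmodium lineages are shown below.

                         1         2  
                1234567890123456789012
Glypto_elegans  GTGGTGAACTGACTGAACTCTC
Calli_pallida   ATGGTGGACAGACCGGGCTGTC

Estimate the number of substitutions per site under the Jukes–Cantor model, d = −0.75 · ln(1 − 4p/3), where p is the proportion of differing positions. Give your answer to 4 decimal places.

The sequences differ at positions 1 (G/A), 7 (A/G), 10 (T/A), 14 (T/C), 16 (A/G), 17 (A/G), 20 (C/G).
p = 7/22 = 0.318182.
d = −0.75 · ln(1 − (4/3)·0.318182) = −0.75 · ln(0.575757) = −0.75 · (-0.552070) = 0.4141.

0.4141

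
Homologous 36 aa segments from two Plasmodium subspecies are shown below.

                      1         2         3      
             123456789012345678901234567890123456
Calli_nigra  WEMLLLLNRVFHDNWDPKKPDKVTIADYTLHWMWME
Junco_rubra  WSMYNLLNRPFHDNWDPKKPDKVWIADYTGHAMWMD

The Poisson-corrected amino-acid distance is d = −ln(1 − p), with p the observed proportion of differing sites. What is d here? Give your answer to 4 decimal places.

Mismatches occur at site 2 (E/S), site 4 (L/Y), site 5 (L/N), site 10 (V/P), site 24 (T/W), site 30 (L/G), site 32 (W/A), site 36 (E/D).
p = 8/36 = 0.222222.
d = −ln(1 − 0.222222) = −ln(0.777778) = 0.2513.

0.2513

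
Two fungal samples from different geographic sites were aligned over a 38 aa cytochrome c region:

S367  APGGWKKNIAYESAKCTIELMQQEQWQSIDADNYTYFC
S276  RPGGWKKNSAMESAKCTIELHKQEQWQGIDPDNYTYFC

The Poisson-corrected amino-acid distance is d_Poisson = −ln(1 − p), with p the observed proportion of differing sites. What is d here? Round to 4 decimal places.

The sequences differ at positions 1 (A/R), 9 (I/S), 11 (Y/M), 21 (M/H), 22 (Q/K), 28 (S/G), 31 (A/P).
p = 7/38 = 0.184211.
d = −ln(1 − 0.184211) = −ln(0.815789) = 0.2036.

0.2036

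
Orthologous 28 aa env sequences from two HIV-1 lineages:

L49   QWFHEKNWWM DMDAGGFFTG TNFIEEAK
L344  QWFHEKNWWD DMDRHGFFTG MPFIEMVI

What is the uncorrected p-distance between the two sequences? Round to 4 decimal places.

0.2857

Mismatches occur at site 10 (M↔D), site 14 (A↔R), site 15 (G↔H), site 21 (T↔M), site 22 (N↔P), site 26 (E↔M), site 27 (A↔V), site 28 (K↔I).
There are 8 differences over 28 sites, so p = 8/28 = 0.2857.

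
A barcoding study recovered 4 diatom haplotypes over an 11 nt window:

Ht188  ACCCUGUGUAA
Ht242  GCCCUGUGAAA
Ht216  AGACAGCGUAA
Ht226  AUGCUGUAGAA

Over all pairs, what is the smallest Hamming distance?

Pairwise Hamming distances:
  Ht188 vs Ht242: 2
  Ht188 vs Ht216: 4
  Ht188 vs Ht226: 4
  Ht242 vs Ht216: 6
  Ht242 vs Ht226: 5
  Ht216 vs Ht226: 6
The smallest is 2, between Ht188 and Ht242.

2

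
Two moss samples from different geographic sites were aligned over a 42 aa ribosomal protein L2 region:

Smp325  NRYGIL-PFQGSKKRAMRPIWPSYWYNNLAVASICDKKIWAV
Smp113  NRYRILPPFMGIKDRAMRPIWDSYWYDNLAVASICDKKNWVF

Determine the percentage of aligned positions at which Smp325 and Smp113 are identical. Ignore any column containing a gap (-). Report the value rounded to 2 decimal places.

78.05%

Excluding the 1 gap column leaves 41 comparable sites.
The sequences differ at positions 4 (G/R), 10 (Q/M), 12 (S/I), 14 (K/D), 22 (P/D), 27 (N/D), 39 (I/N), 41 (A/V), 42 (V/F).
32 of the 41 comparable sites match, so the percent identity is 32/41 × 100 = 78.05%.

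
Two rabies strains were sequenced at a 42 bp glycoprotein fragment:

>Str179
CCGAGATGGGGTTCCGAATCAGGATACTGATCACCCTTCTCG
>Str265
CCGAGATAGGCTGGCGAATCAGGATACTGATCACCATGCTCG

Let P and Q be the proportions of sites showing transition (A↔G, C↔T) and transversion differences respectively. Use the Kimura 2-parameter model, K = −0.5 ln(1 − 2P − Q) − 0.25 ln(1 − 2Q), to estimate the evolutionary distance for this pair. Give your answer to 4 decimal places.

0.1591

Mismatches occur at site 8 (G/A, transition), site 11 (G/C, transversion), site 13 (T/G, transversion), site 14 (C/G, transversion), site 36 (C/A, transversion), site 38 (T/G, transversion).
Of the 6 differences, 1 transition and 5 transversions over 42 sites: P = 1/42 = 0.023810, Q = 5/42 = 0.119048.
d = −0.5·ln(0.833332) − 0.25·ln(0.761904) = −0.5·(-0.182323) − 0.25·(-0.271935) = 0.1591.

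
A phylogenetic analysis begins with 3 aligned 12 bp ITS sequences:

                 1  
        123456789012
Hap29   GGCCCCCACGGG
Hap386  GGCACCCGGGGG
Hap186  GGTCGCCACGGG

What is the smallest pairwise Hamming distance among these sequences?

2

Pairwise Hamming distances:
  Hap29 vs Hap386: 3
  Hap29 vs Hap186: 2
  Hap386 vs Hap186: 5
The smallest is 2, between Hap29 and Hap186.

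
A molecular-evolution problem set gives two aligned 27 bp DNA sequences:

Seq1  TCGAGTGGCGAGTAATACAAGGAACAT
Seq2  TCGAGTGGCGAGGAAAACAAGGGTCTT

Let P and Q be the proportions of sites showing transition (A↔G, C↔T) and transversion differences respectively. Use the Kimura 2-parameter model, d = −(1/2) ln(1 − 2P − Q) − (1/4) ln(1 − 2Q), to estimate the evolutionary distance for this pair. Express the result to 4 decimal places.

0.2135

Mismatches occur at site 13 (T/G, transversion), site 16 (T/A, transversion), site 23 (A/G, transition), site 24 (A/T, transversion), site 26 (A/T, transversion).
Of the 5 differences, 1 transition and 4 transversions over 27 sites: P = 1/27 = 0.037037, Q = 4/27 = 0.148148.
d = −0.5·ln(0.777778) − 0.25·ln(0.703704) = −0.5·(-0.251314) − 0.25·(-0.351397) = 0.2135.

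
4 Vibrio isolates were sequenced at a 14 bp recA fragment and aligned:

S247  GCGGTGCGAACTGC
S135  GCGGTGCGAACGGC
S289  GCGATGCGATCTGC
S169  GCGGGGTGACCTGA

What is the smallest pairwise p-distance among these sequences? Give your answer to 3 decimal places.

0.071

Pairwise Hamming distances:
  S247 vs S135: 1
  S247 vs S289: 2
  S247 vs S169: 4
  S135 vs S289: 3
  S135 vs S169: 5
  S289 vs S169: 5
The smallest is 1 mismatch, between S247 and S135; p = 1/14 = 0.071.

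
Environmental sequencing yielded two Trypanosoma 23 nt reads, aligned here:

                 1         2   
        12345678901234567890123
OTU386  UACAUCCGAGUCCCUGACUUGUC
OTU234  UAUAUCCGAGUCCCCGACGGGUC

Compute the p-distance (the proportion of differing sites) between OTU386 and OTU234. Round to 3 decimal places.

0.174

Differing sites — 3:C/U; 15:U/C; 19:U/G; 20:U/G.
There are 4 differences over 23 sites, so p = 4/23 = 0.174.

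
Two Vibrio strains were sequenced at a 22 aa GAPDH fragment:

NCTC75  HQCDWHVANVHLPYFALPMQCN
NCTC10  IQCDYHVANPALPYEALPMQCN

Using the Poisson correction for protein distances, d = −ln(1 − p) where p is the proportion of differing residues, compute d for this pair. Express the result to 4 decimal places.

Differing sites — 1:H/I; 5:W/Y; 10:V/P; 11:H/A; 15:F/E.
p = 5/22 = 0.227273.
d = −ln(1 − 0.227273) = −ln(0.772727) = 0.2578.

0.2578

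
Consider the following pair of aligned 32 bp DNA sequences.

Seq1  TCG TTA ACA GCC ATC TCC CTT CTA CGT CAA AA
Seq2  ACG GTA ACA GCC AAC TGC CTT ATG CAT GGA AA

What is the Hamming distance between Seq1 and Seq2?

9

Differing sites — 1:T/A; 4:T/G; 14:T/A; 17:C/G; 22:C/A; 24:A/G; 26:G/A; 28:C/G; 29:A/G.
That gives 9 mismatches out of 32 aligned sites, so the Hamming distance is 9.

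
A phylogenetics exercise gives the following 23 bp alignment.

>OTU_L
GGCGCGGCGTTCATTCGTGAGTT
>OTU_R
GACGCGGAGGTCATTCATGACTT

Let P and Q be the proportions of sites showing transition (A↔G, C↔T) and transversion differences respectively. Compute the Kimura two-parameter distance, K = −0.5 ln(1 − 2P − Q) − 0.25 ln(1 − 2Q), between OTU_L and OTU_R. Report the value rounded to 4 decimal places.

0.2570

Mismatches occur at site 2 (G↔A, transition), site 8 (C↔A, transversion), site 10 (T↔G, transversion), site 17 (G↔A, transition), site 21 (G↔C, transversion).
Of the 5 differences, 2 transitions and 3 transversions over 23 sites: P = 2/23 = 0.086957, Q = 3/23 = 0.130435.
d = −0.5·ln(0.695651) − 0.25·ln(0.739130) = −0.5·(-0.362907) − 0.25·(-0.302281) = 0.2570.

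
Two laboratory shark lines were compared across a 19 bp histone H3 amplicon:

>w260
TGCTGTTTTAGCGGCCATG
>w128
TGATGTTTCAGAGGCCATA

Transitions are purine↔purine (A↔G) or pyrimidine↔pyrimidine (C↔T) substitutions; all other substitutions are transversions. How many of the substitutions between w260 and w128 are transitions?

Mismatches occur at site 3 (C↔A, transversion), site 9 (T↔C, transition), site 12 (C↔A, transversion), site 19 (G↔A, transition).
Of the 4 differences, 2 transitions and 2 transversions, so the answer is 2.

2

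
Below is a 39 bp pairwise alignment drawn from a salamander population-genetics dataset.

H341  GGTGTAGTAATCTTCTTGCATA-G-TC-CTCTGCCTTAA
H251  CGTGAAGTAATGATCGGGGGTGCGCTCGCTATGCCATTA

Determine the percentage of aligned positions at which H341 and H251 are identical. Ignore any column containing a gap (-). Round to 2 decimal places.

Excluding the 3 gap columns leaves 36 comparable sites.
Differing sites — 1:G/C; 5:T/A; 12:C/G; 13:T/A; 16:T/G; 17:T/G; 19:C/G; 20:A/G; 22:A/G; 31:C/A; 36:T/A; 38:A/T.
24 of the 36 comparable sites match, so the percent identity is 24/36 × 100 = 66.67%.

66.67%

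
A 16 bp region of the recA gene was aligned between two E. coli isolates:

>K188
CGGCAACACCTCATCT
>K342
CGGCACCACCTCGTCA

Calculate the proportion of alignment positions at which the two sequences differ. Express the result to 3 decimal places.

Mismatches occur at site 6 (A→C), site 13 (A→G), site 16 (T→A).
There are 3 differences over 16 sites, so p = 3/16 = 0.188.

0.188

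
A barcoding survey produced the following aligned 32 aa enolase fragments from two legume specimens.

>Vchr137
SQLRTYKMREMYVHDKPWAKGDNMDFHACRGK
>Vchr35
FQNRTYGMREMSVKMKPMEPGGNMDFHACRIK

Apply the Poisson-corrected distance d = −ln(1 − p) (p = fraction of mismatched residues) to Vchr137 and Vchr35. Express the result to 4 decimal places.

0.4212

The sequences differ at positions 1 (S/F), 3 (L/N), 7 (K/G), 12 (Y/S), 14 (H/K), 15 (D/M), 18 (W/M), 19 (A/E), 20 (K/P), 22 (D/G), 31 (G/I).
p = 11/32 = 0.343750.
d = −ln(1 − 0.343750) = −ln(0.656250) = 0.4212.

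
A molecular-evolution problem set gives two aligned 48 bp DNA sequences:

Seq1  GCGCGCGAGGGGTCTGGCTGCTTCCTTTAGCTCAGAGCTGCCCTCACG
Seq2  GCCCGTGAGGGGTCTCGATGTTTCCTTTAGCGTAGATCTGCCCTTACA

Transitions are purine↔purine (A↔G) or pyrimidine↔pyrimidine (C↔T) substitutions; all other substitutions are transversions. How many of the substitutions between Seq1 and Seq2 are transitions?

The sequences differ at positions 3 (G/C, transversion), 6 (C/T, transition), 16 (G/C, transversion), 18 (C/A, transversion), 21 (C/T, transition), 32 (T/G, transversion), 33 (C/T, transition), 37 (G/T, transversion), 45 (C/T, transition), 48 (G/A, transition).
Of the 10 differences, 5 transitions and 5 transversions, so the answer is 5.

5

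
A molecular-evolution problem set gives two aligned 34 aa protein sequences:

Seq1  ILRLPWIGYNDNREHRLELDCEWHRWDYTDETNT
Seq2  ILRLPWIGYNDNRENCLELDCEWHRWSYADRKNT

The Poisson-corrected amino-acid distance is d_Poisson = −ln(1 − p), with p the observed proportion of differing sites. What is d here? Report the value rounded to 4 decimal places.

0.1942

The sequences differ at positions 15 (H/N), 16 (R/C), 27 (D/S), 29 (T/A), 31 (E/R), 32 (T/K).
p = 6/34 = 0.176471.
d = −ln(1 − 0.176471) = −ln(0.823529) = 0.1942.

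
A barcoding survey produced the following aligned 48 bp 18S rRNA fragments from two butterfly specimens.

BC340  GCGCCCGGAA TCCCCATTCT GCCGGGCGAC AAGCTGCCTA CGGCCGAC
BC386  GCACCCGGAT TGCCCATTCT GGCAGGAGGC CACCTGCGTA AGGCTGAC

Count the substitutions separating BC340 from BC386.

12

Mismatches occur at site 3 (G→A), site 10 (A→T), site 12 (C→G), site 22 (C→G), site 24 (G→A), site 27 (C→A), site 29 (A→G), site 31 (A→C), site 33 (G→C), site 38 (C→G), site 41 (C→A), site 45 (C→T).
That gives 12 mismatches out of 48 aligned sites, so the Hamming distance is 12.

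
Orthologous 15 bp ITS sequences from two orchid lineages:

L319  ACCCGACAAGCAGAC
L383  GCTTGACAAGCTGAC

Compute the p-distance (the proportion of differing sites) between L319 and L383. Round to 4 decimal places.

Mismatches occur at site 1 (A↔G), site 3 (C↔T), site 4 (C↔T), site 12 (A↔T).
There are 4 differences over 15 sites, so p = 4/15 = 0.2667.

0.2667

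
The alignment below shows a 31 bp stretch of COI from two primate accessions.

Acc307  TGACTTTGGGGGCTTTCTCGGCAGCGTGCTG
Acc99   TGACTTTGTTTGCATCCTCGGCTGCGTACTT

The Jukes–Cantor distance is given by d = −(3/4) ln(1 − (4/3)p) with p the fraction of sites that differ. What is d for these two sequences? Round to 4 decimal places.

0.3163

Differing sites — 9:G/T; 10:G/T; 11:G/T; 14:T/A; 16:T/C; 23:A/T; 28:G/A; 31:G/T.
p = 8/31 = 0.258065.
d = −0.75 · ln(1 − (4/3)·0.258065) = −0.75 · ln(0.655913) = −0.75 · (-0.421727) = 0.3163.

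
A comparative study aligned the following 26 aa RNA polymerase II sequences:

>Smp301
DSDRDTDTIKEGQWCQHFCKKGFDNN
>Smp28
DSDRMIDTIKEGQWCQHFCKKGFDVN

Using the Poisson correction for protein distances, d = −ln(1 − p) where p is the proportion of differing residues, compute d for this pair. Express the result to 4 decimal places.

0.1226

The sequences differ at positions 5 (D/M), 6 (T/I), 25 (N/V).
p = 3/26 = 0.115385.
d = −ln(1 − 0.115385) = −ln(0.884615) = 0.1226.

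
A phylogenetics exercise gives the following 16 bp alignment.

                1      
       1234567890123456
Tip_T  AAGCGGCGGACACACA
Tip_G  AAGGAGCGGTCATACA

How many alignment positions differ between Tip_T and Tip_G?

Differing sites — 4:C/G; 5:G/A; 10:A/T; 13:C/T.
That gives 4 mismatches out of 16 aligned sites, so the Hamming distance is 4.

4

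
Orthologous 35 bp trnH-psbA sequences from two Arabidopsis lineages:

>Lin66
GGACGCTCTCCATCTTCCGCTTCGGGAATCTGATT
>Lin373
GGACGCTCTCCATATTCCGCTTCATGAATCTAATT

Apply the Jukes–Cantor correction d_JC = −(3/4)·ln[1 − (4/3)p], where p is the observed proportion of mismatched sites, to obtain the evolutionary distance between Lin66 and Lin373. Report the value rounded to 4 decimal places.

Differing sites — 14:C/A; 24:G/A; 25:G/T; 32:G/A.
p = 4/35 = 0.114286.
d = −0.75 · ln(1 − (4/3)·0.114286) = −0.75 · ln(0.847619) = −0.75 · (-0.165324) = 0.1240.

0.1240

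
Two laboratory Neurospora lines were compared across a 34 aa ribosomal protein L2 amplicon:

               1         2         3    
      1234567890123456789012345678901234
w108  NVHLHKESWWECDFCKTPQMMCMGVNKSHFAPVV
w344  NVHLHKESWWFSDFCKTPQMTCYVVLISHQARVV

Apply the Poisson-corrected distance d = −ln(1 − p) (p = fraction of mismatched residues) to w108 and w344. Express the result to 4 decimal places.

Mismatches occur at site 11 (E→F), site 12 (C→S), site 21 (M→T), site 23 (M→Y), site 24 (G→V), site 26 (N→L), site 27 (K→I), site 30 (F→Q), site 32 (P→R).
p = 9/34 = 0.264706.
d = −ln(1 − 0.264706) = −ln(0.735294) = 0.3075.

0.3075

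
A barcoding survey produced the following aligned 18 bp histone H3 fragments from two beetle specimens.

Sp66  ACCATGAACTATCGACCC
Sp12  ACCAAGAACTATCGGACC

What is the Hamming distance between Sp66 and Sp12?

Mismatches occur at site 5 (T/A), site 15 (A/G), site 16 (C/A).
That gives 3 mismatches out of 18 aligned sites, so the Hamming distance is 3.

3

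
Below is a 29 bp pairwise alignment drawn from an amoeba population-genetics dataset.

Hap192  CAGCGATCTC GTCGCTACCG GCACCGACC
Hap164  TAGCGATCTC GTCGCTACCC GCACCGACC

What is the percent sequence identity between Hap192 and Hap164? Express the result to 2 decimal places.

93.10%

Differing sites — 1:C/T; 20:G/C.
27 of the 29 sites match, so the percent identity is 27/29 × 100 = 93.10%.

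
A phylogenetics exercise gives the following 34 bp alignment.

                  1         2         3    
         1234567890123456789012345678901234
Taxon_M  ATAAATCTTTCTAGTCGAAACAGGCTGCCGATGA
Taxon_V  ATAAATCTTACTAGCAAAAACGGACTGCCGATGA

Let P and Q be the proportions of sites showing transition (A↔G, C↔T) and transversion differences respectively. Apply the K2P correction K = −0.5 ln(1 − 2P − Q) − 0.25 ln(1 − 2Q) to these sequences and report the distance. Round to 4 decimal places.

0.2054

Differing sites — 10:T/A (Tv); 15:T/C (Ti); 16:C/A (Tv); 17:G/A (Ti); 22:A/G (Ti); 24:G/A (Ti).
Of the 6 differences, 4 transitions and 2 transversions over 34 sites: P = 4/34 = 0.117647, Q = 2/34 = 0.058824.
d = −0.5·ln(0.705882) − 0.25·ln(0.882352) = −0.5·(-0.348307) − 0.25·(-0.125164) = 0.2054.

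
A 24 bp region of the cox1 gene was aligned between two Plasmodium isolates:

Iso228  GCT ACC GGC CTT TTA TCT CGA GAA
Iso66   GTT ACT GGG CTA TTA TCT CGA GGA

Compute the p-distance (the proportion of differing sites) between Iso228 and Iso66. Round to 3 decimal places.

0.208

The sequences differ at positions 2 (C/T), 6 (C/T), 9 (C/G), 12 (T/A), 23 (A/G).
There are 5 differences over 24 sites, so p = 5/24 = 0.208.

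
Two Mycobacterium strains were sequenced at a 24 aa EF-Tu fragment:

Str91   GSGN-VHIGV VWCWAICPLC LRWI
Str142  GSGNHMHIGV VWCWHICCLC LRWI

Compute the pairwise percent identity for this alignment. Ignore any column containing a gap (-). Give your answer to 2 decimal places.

Excluding the 1 gap column leaves 23 comparable sites.
Mismatches occur at site 6 (V→M), site 15 (A→H), site 18 (P→C).
20 of the 23 comparable sites match, so the percent identity is 20/23 × 100 = 86.96%.

86.96%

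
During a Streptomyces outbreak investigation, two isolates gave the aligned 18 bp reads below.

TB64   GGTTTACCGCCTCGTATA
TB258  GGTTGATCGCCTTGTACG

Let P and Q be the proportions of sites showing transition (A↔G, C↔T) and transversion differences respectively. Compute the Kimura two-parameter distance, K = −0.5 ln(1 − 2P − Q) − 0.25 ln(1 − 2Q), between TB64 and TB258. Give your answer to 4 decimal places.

Mismatches occur at site 5 (T↔G, transversion), site 7 (C↔T, transition), site 13 (C↔T, transition), site 17 (T↔C, transition), site 18 (A↔G, transition).
Of the 5 differences, 4 transitions and 1 transversion over 18 sites: P = 4/18 = 0.222222, Q = 1/18 = 0.055556.
d = −0.5·ln(0.500000) − 0.25·ln(0.888888) = −0.5·(-0.693147) − 0.25·(-0.117784) = 0.3760.

0.3760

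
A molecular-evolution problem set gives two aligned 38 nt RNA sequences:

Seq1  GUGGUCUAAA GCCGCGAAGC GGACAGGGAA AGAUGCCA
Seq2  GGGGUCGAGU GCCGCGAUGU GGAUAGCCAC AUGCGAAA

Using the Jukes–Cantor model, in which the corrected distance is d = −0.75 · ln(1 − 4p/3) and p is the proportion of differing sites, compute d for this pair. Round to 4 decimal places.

Differing sites — 2:U/G; 7:U/G; 9:A/G; 10:A/U; 18:A/U; 20:C/U; 24:C/U; 27:G/C; 28:G/C; 30:A/C; 32:G/U; 33:A/G; 34:U/C; 36:C/A; 37:C/A.
p = 15/38 = 0.394737.
d = −0.75 · ln(1 − (4/3)·0.394737) = −0.75 · ln(0.473684) = −0.75 · (-0.747215) = 0.5604.

0.5604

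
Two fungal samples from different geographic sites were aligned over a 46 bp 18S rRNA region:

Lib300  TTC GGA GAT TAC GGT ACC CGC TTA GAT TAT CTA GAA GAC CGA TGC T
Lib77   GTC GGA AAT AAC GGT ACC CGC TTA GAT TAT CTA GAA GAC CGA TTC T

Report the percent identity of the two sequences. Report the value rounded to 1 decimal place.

91.3%

The sequences differ at positions 1 (T/G), 7 (G/A), 10 (T/A), 44 (G/T).
42 of the 46 sites match, so the percent identity is 42/46 × 100 = 91.3%.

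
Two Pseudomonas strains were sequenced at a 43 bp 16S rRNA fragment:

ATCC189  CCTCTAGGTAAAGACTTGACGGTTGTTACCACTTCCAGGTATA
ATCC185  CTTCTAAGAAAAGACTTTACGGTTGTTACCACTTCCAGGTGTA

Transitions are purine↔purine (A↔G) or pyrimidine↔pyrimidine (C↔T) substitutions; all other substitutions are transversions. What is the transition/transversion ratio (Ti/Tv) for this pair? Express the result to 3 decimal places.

1.500

The sequences differ at positions 2 (C/T, transition), 7 (G/A, transition), 9 (T/A, transversion), 18 (G/T, transversion), 41 (A/G, transition).
Of the 5 differences, 3 transitions and 2 transversions, so Ti/Tv = 3/2 = 1.500.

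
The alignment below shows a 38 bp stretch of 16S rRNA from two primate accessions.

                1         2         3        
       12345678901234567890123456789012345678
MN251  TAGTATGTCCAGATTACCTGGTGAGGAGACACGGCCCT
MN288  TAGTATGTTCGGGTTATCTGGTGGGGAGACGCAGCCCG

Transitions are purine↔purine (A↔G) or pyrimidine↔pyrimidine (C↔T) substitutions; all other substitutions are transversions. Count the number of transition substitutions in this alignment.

7

The sequences differ at positions 9 (C/T, transition), 11 (A/G, transition), 13 (A/G, transition), 17 (C/T, transition), 24 (A/G, transition), 31 (A/G, transition), 33 (G/A, transition), 38 (T/G, transversion).
Of the 8 differences, 7 transitions and 1 transversion, so the answer is 7.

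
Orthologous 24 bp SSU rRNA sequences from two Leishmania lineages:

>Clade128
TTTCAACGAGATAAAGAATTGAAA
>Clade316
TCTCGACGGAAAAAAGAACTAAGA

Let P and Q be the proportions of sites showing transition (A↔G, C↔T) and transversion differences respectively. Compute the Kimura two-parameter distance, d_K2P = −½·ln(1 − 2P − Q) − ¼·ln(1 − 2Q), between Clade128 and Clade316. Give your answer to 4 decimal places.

The sequences differ at positions 2 (T/C, transition), 5 (A/G, transition), 9 (A/G, transition), 10 (G/A, transition), 12 (T/A, transversion), 19 (T/C, transition), 21 (G/A, transition), 23 (A/G, transition).
Of the 8 differences, 7 transitions and 1 transversion over 24 sites: P = 7/24 = 0.291667, Q = 1/24 = 0.041667.
d = −0.5·ln(0.374999) − 0.25·ln(0.916666) = −0.5·(-0.980832) − 0.25·(-0.087012) = 0.5122.

0.5122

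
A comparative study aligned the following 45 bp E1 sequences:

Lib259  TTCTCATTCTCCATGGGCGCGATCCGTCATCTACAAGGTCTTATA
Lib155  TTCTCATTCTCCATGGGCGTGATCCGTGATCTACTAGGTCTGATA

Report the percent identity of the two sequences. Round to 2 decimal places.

91.11%

Mismatches occur at site 20 (C↔T), site 28 (C↔G), site 35 (A↔T), site 42 (T↔G).
41 of the 45 sites match, so the percent identity is 41/45 × 100 = 91.11%.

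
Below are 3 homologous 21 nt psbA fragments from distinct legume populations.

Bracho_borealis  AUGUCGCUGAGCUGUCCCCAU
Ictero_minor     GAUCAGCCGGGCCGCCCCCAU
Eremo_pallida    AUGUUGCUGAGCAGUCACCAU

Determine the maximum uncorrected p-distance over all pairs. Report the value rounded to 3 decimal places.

0.476

Pairwise Hamming distances:
  Bracho_borealis vs Ictero_minor: 9
  Bracho_borealis vs Eremo_pallida: 3
  Ictero_minor vs Eremo_pallida: 10
The largest is 10 mismatches, between Ictero_minor and Eremo_pallida; p = 10/21 = 0.476.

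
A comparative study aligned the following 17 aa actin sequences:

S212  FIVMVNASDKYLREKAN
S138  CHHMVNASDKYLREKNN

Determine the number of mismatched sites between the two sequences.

4

Differing sites — 1:F/C; 2:I/H; 3:V/H; 16:A/N.
That gives 4 mismatches out of 17 aligned sites, so the Hamming distance is 4.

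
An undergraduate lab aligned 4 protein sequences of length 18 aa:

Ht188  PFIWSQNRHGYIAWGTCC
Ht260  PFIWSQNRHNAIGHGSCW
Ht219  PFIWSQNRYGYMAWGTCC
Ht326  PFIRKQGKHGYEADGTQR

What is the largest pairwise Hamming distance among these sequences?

12

Pairwise Hamming distances:
  Ht188 vs Ht260: 6
  Ht188 vs Ht219: 2
  Ht188 vs Ht326: 8
  Ht260 vs Ht219: 8
  Ht260 vs Ht326: 12
  Ht219 vs Ht326: 9
The largest is 12, between Ht260 and Ht326.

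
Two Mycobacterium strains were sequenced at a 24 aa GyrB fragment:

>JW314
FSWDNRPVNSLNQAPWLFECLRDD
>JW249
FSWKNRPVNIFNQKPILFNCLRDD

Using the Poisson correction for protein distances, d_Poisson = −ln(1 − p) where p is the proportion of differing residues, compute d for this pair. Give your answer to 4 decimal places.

Differing sites — 4:D/K; 10:S/I; 11:L/F; 14:A/K; 16:W/I; 19:E/N.
p = 6/24 = 0.250000.
d = −ln(1 − 0.250000) = −ln(0.750000) = 0.2877.

0.2877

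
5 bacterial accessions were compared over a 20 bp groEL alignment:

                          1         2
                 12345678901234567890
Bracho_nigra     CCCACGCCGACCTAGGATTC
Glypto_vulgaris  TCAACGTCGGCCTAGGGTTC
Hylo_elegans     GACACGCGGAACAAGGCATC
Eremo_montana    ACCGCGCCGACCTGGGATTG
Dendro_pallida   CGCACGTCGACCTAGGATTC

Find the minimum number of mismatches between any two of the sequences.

2

Pairwise Hamming distances:
  Bracho_nigra vs Glypto_vulgaris: 5
  Bracho_nigra vs Hylo_elegans: 7
  Bracho_nigra vs Eremo_montana: 4
  Bracho_nigra vs Dendro_pallida: 2
  Glypto_vulgaris vs Hylo_elegans: 10
  Glypto_vulgaris vs Eremo_montana: 8
  Glypto_vulgaris vs Dendro_pallida: 5
  Hylo_elegans vs Eremo_montana: 10
  Hylo_elegans vs Dendro_pallida: 8
  Eremo_montana vs Dendro_pallida: 6
The smallest is 2, between Bracho_nigra and Dendro_pallida.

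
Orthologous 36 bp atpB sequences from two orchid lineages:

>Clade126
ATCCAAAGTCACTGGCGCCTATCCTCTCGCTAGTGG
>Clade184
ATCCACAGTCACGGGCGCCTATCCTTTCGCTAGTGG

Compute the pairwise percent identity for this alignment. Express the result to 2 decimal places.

91.67%

Differing sites — 6:A/C; 13:T/G; 26:C/T.
33 of the 36 sites match, so the percent identity is 33/36 × 100 = 91.67%.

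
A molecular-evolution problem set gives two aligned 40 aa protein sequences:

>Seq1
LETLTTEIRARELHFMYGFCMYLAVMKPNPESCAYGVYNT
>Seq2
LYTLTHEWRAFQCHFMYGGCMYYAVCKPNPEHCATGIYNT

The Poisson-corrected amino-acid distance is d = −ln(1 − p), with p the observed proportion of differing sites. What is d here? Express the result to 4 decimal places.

0.3567

The sequences differ at positions 2 (E/Y), 6 (T/H), 8 (I/W), 11 (R/F), 12 (E/Q), 13 (L/C), 19 (F/G), 23 (L/Y), 26 (M/C), 32 (S/H), 35 (Y/T), 37 (V/I).
p = 12/40 = 0.300000.
d = −ln(1 − 0.300000) = −ln(0.700000) = 0.3567.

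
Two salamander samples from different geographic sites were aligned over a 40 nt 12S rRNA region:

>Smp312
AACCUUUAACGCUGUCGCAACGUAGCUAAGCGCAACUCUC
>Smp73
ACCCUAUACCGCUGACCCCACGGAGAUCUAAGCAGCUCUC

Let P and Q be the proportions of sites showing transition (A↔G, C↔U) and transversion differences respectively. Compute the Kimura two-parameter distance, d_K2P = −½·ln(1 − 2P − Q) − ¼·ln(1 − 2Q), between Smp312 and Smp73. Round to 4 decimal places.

Differing sites — 2:A/C (Tv); 6:U/A (Tv); 9:A/C (Tv); 15:U/A (Tv); 17:G/C (Tv); 19:A/C (Tv); 23:U/G (Tv); 26:C/A (Tv); 28:A/C (Tv); 29:A/U (Tv); 30:G/A (Ti); 31:C/A (Tv); 35:A/G (Ti).
Of the 13 differences, 2 transitions and 11 transversions over 40 sites: P = 2/40 = 0.050000, Q = 11/40 = 0.275000.
d = −0.5·ln(0.625000) − 0.25·ln(0.450000) = −0.5·(-0.470004) − 0.25·(-0.798508) = 0.4346.

0.4346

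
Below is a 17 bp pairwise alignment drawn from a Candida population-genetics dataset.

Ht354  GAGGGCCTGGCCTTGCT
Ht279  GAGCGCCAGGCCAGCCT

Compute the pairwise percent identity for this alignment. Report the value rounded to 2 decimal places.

70.59%

The sequences differ at positions 4 (G/C), 8 (T/A), 13 (T/A), 14 (T/G), 15 (G/C).
12 of the 17 sites match, so the percent identity is 12/17 × 100 = 70.59%.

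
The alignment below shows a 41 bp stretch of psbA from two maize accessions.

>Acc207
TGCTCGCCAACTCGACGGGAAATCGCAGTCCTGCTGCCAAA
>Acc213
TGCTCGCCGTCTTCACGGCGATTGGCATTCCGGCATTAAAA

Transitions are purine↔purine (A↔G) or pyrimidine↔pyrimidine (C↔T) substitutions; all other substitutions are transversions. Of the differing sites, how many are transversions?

10

Mismatches occur at site 9 (A/G, transition), site 10 (A/T, transversion), site 13 (C/T, transition), site 14 (G/C, transversion), site 19 (G/C, transversion), site 20 (A/G, transition), site 22 (A/T, transversion), site 24 (C/G, transversion), site 28 (G/T, transversion), site 32 (T/G, transversion), site 35 (T/A, transversion), site 36 (G/T, transversion), site 37 (C/T, transition), site 38 (C/A, transversion).
Of the 14 differences, 4 transitions and 10 transversions, so the answer is 10.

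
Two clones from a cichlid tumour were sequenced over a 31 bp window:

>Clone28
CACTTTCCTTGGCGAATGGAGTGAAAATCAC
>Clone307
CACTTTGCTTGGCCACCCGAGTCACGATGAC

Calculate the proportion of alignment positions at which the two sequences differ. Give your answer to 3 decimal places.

Differing sites — 7:C/G; 14:G/C; 16:A/C; 17:T/C; 18:G/C; 23:G/C; 25:A/C; 26:A/G; 29:C/G.
There are 9 differences over 31 sites, so p = 9/31 = 0.290.

0.290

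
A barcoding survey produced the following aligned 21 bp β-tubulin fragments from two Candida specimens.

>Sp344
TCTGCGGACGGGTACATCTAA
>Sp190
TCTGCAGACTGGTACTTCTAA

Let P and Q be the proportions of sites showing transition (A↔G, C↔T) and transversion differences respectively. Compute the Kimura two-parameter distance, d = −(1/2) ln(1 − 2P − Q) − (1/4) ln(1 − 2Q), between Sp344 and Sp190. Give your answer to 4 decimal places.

Differing sites — 6:G/A (Ti); 10:G/T (Tv); 16:A/T (Tv).
Of the 3 differences, 1 transition and 2 transversions over 21 sites: P = 1/21 = 0.047619, Q = 2/21 = 0.095238.
d = −0.5·ln(0.809524) − 0.25·ln(0.809524) = −0.5·(-0.211309) − 0.25·(-0.211309) = 0.1585.

0.1585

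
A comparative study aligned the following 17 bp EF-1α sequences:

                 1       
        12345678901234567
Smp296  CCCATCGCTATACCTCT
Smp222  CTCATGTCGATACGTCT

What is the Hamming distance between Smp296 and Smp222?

5

Differing sites — 2:C/T; 6:C/G; 7:G/T; 9:T/G; 14:C/G.
That gives 5 mismatches out of 17 aligned sites, so the Hamming distance is 5.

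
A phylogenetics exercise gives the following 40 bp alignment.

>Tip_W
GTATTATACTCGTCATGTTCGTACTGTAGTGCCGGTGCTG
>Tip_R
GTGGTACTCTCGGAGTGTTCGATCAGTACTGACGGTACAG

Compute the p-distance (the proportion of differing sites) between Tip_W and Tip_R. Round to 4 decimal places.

Differing sites — 3:A/G; 4:T/G; 7:T/C; 8:A/T; 13:T/G; 14:C/A; 15:A/G; 22:T/A; 23:A/T; 25:T/A; 29:G/C; 32:C/A; 37:G/A; 39:T/A.
There are 14 differences over 40 sites, so p = 14/40 = 0.3500.

0.3500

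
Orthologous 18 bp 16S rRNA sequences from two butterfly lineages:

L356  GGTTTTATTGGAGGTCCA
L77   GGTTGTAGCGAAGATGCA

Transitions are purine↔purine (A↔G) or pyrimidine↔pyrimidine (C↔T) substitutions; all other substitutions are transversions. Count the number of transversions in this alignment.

3

Differing sites — 5:T/G (Tv); 8:T/G (Tv); 9:T/C (Ti); 11:G/A (Ti); 14:G/A (Ti); 16:C/G (Tv).
Of the 6 differences, 3 transitions and 3 transversions, so the answer is 3.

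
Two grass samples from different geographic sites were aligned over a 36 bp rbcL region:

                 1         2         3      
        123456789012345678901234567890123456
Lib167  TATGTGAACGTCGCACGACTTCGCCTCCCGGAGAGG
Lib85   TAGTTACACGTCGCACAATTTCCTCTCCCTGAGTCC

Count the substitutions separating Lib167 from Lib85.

12

The sequences differ at positions 3 (T/G), 4 (G/T), 6 (G/A), 7 (A/C), 17 (G/A), 19 (C/T), 23 (G/C), 24 (C/T), 30 (G/T), 34 (A/T), 35 (G/C), 36 (G/C).
That gives 12 mismatches out of 36 aligned sites, so the Hamming distance is 12.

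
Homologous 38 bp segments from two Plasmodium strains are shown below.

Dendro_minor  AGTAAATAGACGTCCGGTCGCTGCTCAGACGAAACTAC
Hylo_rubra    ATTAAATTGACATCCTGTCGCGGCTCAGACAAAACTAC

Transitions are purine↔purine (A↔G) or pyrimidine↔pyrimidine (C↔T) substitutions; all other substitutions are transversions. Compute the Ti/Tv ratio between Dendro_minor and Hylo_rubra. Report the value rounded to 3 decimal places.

Differing sites — 2:G/T (Tv); 8:A/T (Tv); 12:G/A (Ti); 16:G/T (Tv); 22:T/G (Tv); 31:G/A (Ti).
Of the 6 differences, 2 transitions and 4 transversions, so Ti/Tv = 2/4 = 0.500.

0.500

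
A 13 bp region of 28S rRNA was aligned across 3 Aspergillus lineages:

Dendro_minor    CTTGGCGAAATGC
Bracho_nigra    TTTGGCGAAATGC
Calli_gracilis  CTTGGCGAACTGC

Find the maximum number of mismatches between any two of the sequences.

2

Pairwise Hamming distances:
  Dendro_minor vs Bracho_nigra: 1
  Dendro_minor vs Calli_gracilis: 1
  Bracho_nigra vs Calli_gracilis: 2
The largest is 2, between Bracho_nigra and Calli_gracilis.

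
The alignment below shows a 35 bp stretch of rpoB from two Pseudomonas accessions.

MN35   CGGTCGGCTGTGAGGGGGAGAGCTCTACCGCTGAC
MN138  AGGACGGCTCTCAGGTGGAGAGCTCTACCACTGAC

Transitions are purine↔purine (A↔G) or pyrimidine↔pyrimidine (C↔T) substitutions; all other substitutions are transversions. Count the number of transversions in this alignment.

5

The sequences differ at positions 1 (C/A, transversion), 4 (T/A, transversion), 10 (G/C, transversion), 12 (G/C, transversion), 16 (G/T, transversion), 30 (G/A, transition).
Of the 6 differences, 1 transition and 5 transversions, so the answer is 5.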